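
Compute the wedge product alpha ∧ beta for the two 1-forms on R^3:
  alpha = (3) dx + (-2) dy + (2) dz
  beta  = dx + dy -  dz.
alpha ∧ beta = (5) dx ∧ dy + (-5) dx ∧ dz

Distribute the wedge, using dx_i ∧ dx_j = -dx_j ∧ dx_i and dx_i ∧ dx_i = 0. For each pair (i, j) with i < j, the coefficient of dx_i ∧ dx_j in alpha ∧ beta is (alpha_i * beta_j - alpha_j * beta_i). Collecting: alpha ∧ beta = (5) dx ∧ dy + (-5) dx ∧ dz.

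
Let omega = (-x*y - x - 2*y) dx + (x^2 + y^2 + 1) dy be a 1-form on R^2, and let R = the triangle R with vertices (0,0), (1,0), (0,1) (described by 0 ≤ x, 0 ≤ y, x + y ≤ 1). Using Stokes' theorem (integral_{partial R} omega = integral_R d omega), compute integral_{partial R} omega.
integral_(partial R) omega = 3/2

Stokes: integral_partial_R omega = integral_R d omega with d omega = (∂Q/∂x - ∂P/∂y) dx ∧ dy.
  ∂Q/∂x = 2*x
  ∂P/∂y = -x - 2
  integrand = ∂Q/∂x - ∂P/∂y = 3*x + 2.
Integrating over R: integral_0^1 integral_0^{1-x} (3*x + 2) dy dx = 3/2.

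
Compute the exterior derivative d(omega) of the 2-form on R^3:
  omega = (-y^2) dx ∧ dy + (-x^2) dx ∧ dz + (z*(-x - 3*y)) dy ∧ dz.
d(omega) = (-z) dx ∧ dy ∧ dz

For a 2-form omega = sum_{i<j} g_{ij} dx_i ∧ dx_j, the exterior derivative is
  d(omega) = sum_{i<j} d(g_{ij}) ∧ dx_i ∧ dx_j = sum_{i<j, k} (∂g_{ij}/∂x_k) dx_k ∧ dx_i ∧ dx_j.
Expand each term, using dx_k ∧ dx_i ∧ dx_j = sgn(permutation) dx_{(a)} ∧ dx_{(b)} ∧ dx_{(c)} with (a < b < c) sorted:
  d(z*(-x - 3*y)) includes (∂/∂x)(z*(-x - 3*y)) dx = (-z) dx, which multiplied by dy ∧ dz gives (-z) dx ∧ dy ∧ dz
Collecting like 3-forms: d(omega) = (-z) dx ∧ dy ∧ dz.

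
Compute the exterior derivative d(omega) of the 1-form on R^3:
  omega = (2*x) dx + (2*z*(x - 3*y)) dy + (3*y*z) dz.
d(omega) = (2*z) dx ∧ dy + (-2*x + 6*y + 3*z) dy ∧ dz

For a 1-form omega = sum_i f_i dx_i, the exterior derivative is
  d(omega) = sum_{i < j} (∂f_j/∂x_i - ∂f_i/∂x_j) dx_i ∧ dx_j.
  coefficient of dx ∧ dy: ∂f_2/∂x - ∂f_1/∂y = ∂(2*z*(x - 3*y))/∂x - ∂(2*x)/∂y = 2*z
  coefficient of dy ∧ dz: ∂f_3/∂y - ∂f_2/∂z = ∂(3*y*z)/∂y - ∂(2*z*(x - 3*y))/∂z = -2*x + 6*y + 3*z
Assembling: d(omega) = (2*z) dx ∧ dy + (-2*x + 6*y + 3*z) dy ∧ dz.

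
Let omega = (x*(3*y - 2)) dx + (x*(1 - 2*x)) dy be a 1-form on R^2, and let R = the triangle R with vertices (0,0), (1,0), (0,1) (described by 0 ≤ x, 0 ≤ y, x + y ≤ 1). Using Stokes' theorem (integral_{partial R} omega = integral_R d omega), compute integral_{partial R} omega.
integral_(partial R) omega = -2/3

Stokes: integral_partial_R omega = integral_R d omega with d omega = (∂Q/∂x - ∂P/∂y) dx ∧ dy.
  ∂Q/∂x = 1 - 4*x
  ∂P/∂y = 3*x
  integrand = ∂Q/∂x - ∂P/∂y = 1 - 7*x.
Integrating over R: integral_0^1 integral_0^{1-x} (1 - 7*x) dy dx = -2/3.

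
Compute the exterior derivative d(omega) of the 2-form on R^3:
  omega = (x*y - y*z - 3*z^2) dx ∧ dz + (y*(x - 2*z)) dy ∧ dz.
d(omega) = (-x + y + z) dx ∧ dy ∧ dz

For a 2-form omega = sum_{i<j} g_{ij} dx_i ∧ dx_j, the exterior derivative is
  d(omega) = sum_{i<j} d(g_{ij}) ∧ dx_i ∧ dx_j = sum_{i<j, k} (∂g_{ij}/∂x_k) dx_k ∧ dx_i ∧ dx_j.
Expand each term, using dx_k ∧ dx_i ∧ dx_j = sgn(permutation) dx_{(a)} ∧ dx_{(b)} ∧ dx_{(c)} with (a < b < c) sorted:
  d(x*y - y*z - 3*z^2) includes (∂/∂y)(x*y - y*z - 3*z^2) dy = (x - z) dy, which multiplied by dx ∧ dz gives (-x + z) dx ∧ dy ∧ dz
  d(y*(x - 2*z)) includes (∂/∂x)(y*(x - 2*z)) dx = (y) dx, which multiplied by dy ∧ dz gives (y) dx ∧ dy ∧ dz
Collecting like 3-forms: d(omega) = (-x + y + z) dx ∧ dy ∧ dz.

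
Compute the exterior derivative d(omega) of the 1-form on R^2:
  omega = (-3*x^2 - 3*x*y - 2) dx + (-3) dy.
d(omega) = (3*x) dx ∧ dy

For a 1-form omega = sum_i f_i dx_i, the exterior derivative is
  d(omega) = sum_{i < j} (∂f_j/∂x_i - ∂f_i/∂x_j) dx_i ∧ dx_j.
  coefficient of dx ∧ dy: ∂f_2/∂x - ∂f_1/∂y = ∂(-3)/∂x - ∂(-3*x^2 - 3*x*y - 2)/∂y = 3*x
Assembling: d(omega) = (3*x) dx ∧ dy.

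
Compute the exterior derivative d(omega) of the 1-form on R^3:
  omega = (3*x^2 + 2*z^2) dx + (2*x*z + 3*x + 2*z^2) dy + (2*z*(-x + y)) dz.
d(omega) = (2*z + 3) dx ∧ dy + (-6*z) dx ∧ dz + (-2*x - 2*z) dy ∧ dz

For a 1-form omega = sum_i f_i dx_i, the exterior derivative is
  d(omega) = sum_{i < j} (∂f_j/∂x_i - ∂f_i/∂x_j) dx_i ∧ dx_j.
  coefficient of dx ∧ dy: ∂f_2/∂x - ∂f_1/∂y = ∂(2*x*z + 3*x + 2*z^2)/∂x - ∂(3*x^2 + 2*z^2)/∂y = 2*z + 3
  coefficient of dx ∧ dz: ∂f_3/∂x - ∂f_1/∂z = ∂(2*z*(-x + y))/∂x - ∂(3*x^2 + 2*z^2)/∂z = -6*z
  coefficient of dy ∧ dz: ∂f_3/∂y - ∂f_2/∂z = ∂(2*z*(-x + y))/∂y - ∂(2*x*z + 3*x + 2*z^2)/∂z = -2*x - 2*z
Assembling: d(omega) = (2*z + 3) dx ∧ dy + (-6*z) dx ∧ dz + (-2*x - 2*z) dy ∧ dz.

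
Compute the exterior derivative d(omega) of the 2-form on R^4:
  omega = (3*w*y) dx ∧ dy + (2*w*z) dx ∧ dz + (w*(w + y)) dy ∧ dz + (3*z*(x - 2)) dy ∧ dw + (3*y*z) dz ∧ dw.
d(omega) = (3*y + 3*z) dx ∧ dy ∧ dw + (2*z) dx ∧ dz ∧ dw + (2*w - 3*x + y + 3*z + 6) dy ∧ dz ∧ dw

For a 2-form omega = sum_{i<j} g_{ij} dx_i ∧ dx_j, the exterior derivative is
  d(omega) = sum_{i<j} d(g_{ij}) ∧ dx_i ∧ dx_j = sum_{i<j, k} (∂g_{ij}/∂x_k) dx_k ∧ dx_i ∧ dx_j.
Expand each term, using dx_k ∧ dx_i ∧ dx_j = sgn(permutation) dx_{(a)} ∧ dx_{(b)} ∧ dx_{(c)} with (a < b < c) sorted:
  d(3*w*y) includes (∂/∂w)(3*w*y) dw = (3*y) dw, which multiplied by dx ∧ dy gives (3*y) dx ∧ dy ∧ dw
  d(2*w*z) includes (∂/∂w)(2*w*z) dw = (2*z) dw, which multiplied by dx ∧ dz gives (2*z) dx ∧ dz ∧ dw
  d(w*(w + y)) includes (∂/∂w)(w*(w + y)) dw = (2*w + y) dw, which multiplied by dy ∧ dz gives (2*w + y) dy ∧ dz ∧ dw
  d(3*z*(x - 2)) includes (∂/∂x)(3*z*(x - 2)) dx = (3*z) dx, which multiplied by dy ∧ dw gives (3*z) dx ∧ dy ∧ dw
  d(3*z*(x - 2)) includes (∂/∂z)(3*z*(x - 2)) dz = (3*x - 6) dz, which multiplied by dy ∧ dw gives (6 - 3*x) dy ∧ dz ∧ dw
  d(3*y*z) includes (∂/∂y)(3*y*z) dy = (3*z) dy, which multiplied by dz ∧ dw gives (3*z) dy ∧ dz ∧ dw
Collecting like 3-forms: d(omega) = (3*y + 3*z) dx ∧ dy ∧ dw + (2*z) dx ∧ dz ∧ dw + (2*w - 3*x + y + 3*z + 6) dy ∧ dz ∧ dw.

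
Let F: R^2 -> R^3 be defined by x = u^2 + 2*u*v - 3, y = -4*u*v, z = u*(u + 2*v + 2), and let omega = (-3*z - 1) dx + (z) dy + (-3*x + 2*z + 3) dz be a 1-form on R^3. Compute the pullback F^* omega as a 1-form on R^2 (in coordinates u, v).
F^* omega = (-8*u^3 - 28*u^2*v - 6*u^2 - 24*u*v^2 - 16*u*v + 30*u + 22*v + 24) du + (2*u*(-6*u^2 - 12*u*v - 6*u + 11)) dv

Using F^*(f dg) = (f ∘ F) d(g ∘ F), substitute each coordinate x_i by F_i(u, v) in f_i, and replace dx_i by d F_i = (∂F_i/∂u) du + (∂F_i/∂v) dv.
  For the x component: f_1(F) = -3*u^2 - 6*u*v - 6*u - 1; d F_1 = (2*u + 2*v) du + (2*u) dv
  For the y component: f_2(F) = u*(u + 2*v + 2); d F_2 = (-4*v) du + (-4*u) dv
  For the z component: f_3(F) = -u^2 - 2*u*v + 4*u + 12; d F_3 = (2*u + 2*v + 2) du + (2*u) dv
Combining and collecting du, dv coefficients:
  coeff of du: -8*u^3 - 28*u^2*v - 6*u^2 - 24*u*v^2 - 16*u*v + 30*u + 22*v + 24
  coeff of dv: 2*u*(-6*u^2 - 12*u*v - 6*u + 11)
F^* omega = (-8*u^3 - 28*u^2*v - 6*u^2 - 24*u*v^2 - 16*u*v + 30*u + 22*v + 24) du + (2*u*(-6*u^2 - 12*u*v - 6*u + 11)) dv.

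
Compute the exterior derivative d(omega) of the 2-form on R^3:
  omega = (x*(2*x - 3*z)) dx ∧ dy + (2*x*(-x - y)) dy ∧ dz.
d(omega) = (-7*x - 2*y) dx ∧ dy ∧ dz

For a 2-form omega = sum_{i<j} g_{ij} dx_i ∧ dx_j, the exterior derivative is
  d(omega) = sum_{i<j} d(g_{ij}) ∧ dx_i ∧ dx_j = sum_{i<j, k} (∂g_{ij}/∂x_k) dx_k ∧ dx_i ∧ dx_j.
Expand each term, using dx_k ∧ dx_i ∧ dx_j = sgn(permutation) dx_{(a)} ∧ dx_{(b)} ∧ dx_{(c)} with (a < b < c) sorted:
  d(x*(2*x - 3*z)) includes (∂/∂z)(x*(2*x - 3*z)) dz = (-3*x) dz, which multiplied by dx ∧ dy gives (-3*x) dx ∧ dy ∧ dz
  d(2*x*(-x - y)) includes (∂/∂x)(2*x*(-x - y)) dx = (-4*x - 2*y) dx, which multiplied by dy ∧ dz gives (-4*x - 2*y) dx ∧ dy ∧ dz
Collecting like 3-forms: d(omega) = (-7*x - 2*y) dx ∧ dy ∧ dz.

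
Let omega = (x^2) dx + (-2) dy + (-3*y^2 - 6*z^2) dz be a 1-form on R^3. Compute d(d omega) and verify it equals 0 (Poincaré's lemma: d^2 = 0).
d(d omega) = 0

Step 1: d omega = sum_{i<j} (∂f_j/∂x_i - ∂f_i/∂x_j) dx_i ∧ dx_j:
  coeff of dx ∧ dy: 0
  coeff of dx ∧ dz: 0
  coeff of dy ∧ dz: -6*y
Step 2: Apply d again to each 2-form coefficient. The only possible 3-form in R^3 is dx ∧ dy ∧ dz, with coefficient
  ∂(coeff of dy∧dz)/∂x - ∂(coeff of dx∧dz)/∂y + ∂(coeff of dx∧dy)/∂z
  = ∂/∂x (-6*y) - ∂/∂y (0) + ∂/∂z (0).
Each of these terms simplifies to sums of mixed partials that cancel in pairs. The result is 0 (by equality of mixed partials for smooth functions — Schwarz / Clairaut).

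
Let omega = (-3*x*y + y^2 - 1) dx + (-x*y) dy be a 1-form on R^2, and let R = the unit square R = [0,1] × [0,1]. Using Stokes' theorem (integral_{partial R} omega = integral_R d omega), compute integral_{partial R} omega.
integral_(partial R) omega = 0

Stokes: integral_partial_R omega = integral_R d omega with d omega = (∂Q/∂x - ∂P/∂y) dx ∧ dy.
  ∂Q/∂x = -y
  ∂P/∂y = -3*x + 2*y
  integrand = ∂Q/∂x - ∂P/∂y = 3*x - 3*y.
Integrating over R: integral_0^1 integral_0^1 (3*x - 3*y) dx dy = 0.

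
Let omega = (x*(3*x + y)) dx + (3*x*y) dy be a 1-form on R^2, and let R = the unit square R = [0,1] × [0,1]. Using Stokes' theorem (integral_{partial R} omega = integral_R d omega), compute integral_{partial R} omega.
integral_(partial R) omega = 1

Stokes: integral_partial_R omega = integral_R d omega with d omega = (∂Q/∂x - ∂P/∂y) dx ∧ dy.
  ∂Q/∂x = 3*y
  ∂P/∂y = x
  integrand = ∂Q/∂x - ∂P/∂y = -x + 3*y.
Integrating over R: integral_0^1 integral_0^1 (-x + 3*y) dx dy = 1.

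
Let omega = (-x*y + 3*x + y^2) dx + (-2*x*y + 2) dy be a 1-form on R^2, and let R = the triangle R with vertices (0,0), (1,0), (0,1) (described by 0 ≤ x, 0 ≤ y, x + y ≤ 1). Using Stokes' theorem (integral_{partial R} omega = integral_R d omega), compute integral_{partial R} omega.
integral_(partial R) omega = -1/2

Stokes: integral_partial_R omega = integral_R d omega with d omega = (∂Q/∂x - ∂P/∂y) dx ∧ dy.
  ∂Q/∂x = -2*y
  ∂P/∂y = -x + 2*y
  integrand = ∂Q/∂x - ∂P/∂y = x - 4*y.
Integrating over R: integral_0^1 integral_0^{1-x} (x - 4*y) dy dx = -1/2.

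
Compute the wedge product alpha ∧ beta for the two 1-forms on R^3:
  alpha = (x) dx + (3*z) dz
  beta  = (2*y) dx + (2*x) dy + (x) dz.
alpha ∧ beta = (2*x^2) dx ∧ dy + (x^2 - 6*y*z) dx ∧ dz + (-6*x*z) dy ∧ dz

Distribute the wedge, using dx_i ∧ dx_j = -dx_j ∧ dx_i and dx_i ∧ dx_i = 0. For each pair (i, j) with i < j, the coefficient of dx_i ∧ dx_j in alpha ∧ beta is (alpha_i * beta_j - alpha_j * beta_i). Collecting: alpha ∧ beta = (2*x^2) dx ∧ dy + (x^2 - 6*y*z) dx ∧ dz + (-6*x*z) dy ∧ dz.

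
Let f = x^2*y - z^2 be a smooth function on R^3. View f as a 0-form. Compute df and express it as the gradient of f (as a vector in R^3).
df = (2*x*y) dx + (x^2) dy + (-2*z) dz; grad f = (2*x*y, x^2, -2*z)

For a 0-form f, d f = (∂f/∂x) dx + (∂f/∂y) dy + (∂f/∂z) dz. The components of the vector representation are exactly the entries of grad f in Cartesian coordinates:
  ∂f/∂x = 2*x*y
  ∂f/∂y = x^2
  ∂f/∂z = -2*z.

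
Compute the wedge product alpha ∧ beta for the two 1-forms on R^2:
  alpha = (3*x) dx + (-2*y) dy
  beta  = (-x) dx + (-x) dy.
alpha ∧ beta = (-x*(3*x + 2*y)) dx ∧ dy

Distribute the wedge, using dx_i ∧ dx_j = -dx_j ∧ dx_i and dx_i ∧ dx_i = 0. For each pair (i, j) with i < j, the coefficient of dx_i ∧ dx_j in alpha ∧ beta is (alpha_i * beta_j - alpha_j * beta_i). Collecting: alpha ∧ beta = (-x*(3*x + 2*y)) dx ∧ dy.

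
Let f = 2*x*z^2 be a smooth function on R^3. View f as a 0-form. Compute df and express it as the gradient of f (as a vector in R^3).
df = (2*z^2) dx + (0) dy + (4*x*z) dz; grad f = (2*z^2, 0, 4*x*z)

For a 0-form f, d f = (∂f/∂x) dx + (∂f/∂y) dy + (∂f/∂z) dz. The components of the vector representation are exactly the entries of grad f in Cartesian coordinates:
  ∂f/∂x = 2*z^2
  ∂f/∂y = 0
  ∂f/∂z = 4*x*z.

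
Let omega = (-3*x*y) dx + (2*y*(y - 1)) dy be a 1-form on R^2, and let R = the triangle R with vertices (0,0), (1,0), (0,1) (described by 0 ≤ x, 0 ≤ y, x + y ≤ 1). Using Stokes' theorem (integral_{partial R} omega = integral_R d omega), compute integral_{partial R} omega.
integral_(partial R) omega = 1/2

Stokes: integral_partial_R omega = integral_R d omega with d omega = (∂Q/∂x - ∂P/∂y) dx ∧ dy.
  ∂Q/∂x = 0
  ∂P/∂y = -3*x
  integrand = ∂Q/∂x - ∂P/∂y = 3*x.
Integrating over R: integral_0^1 integral_0^{1-x} (3*x) dy dx = 1/2.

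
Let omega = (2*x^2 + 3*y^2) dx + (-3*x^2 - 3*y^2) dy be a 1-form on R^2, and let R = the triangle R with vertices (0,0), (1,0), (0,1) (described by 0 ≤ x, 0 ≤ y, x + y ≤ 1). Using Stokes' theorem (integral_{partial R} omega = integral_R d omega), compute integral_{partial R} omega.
integral_(partial R) omega = -2

Stokes: integral_partial_R omega = integral_R d omega with d omega = (∂Q/∂x - ∂P/∂y) dx ∧ dy.
  ∂Q/∂x = -6*x
  ∂P/∂y = 6*y
  integrand = ∂Q/∂x - ∂P/∂y = -6*x - 6*y.
Integrating over R: integral_0^1 integral_0^{1-x} (-6*x - 6*y) dy dx = -2.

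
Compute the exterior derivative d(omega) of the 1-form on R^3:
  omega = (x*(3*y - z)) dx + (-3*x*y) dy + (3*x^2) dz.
d(omega) = (-3*x - 3*y) dx ∧ dy + (7*x) dx ∧ dz

For a 1-form omega = sum_i f_i dx_i, the exterior derivative is
  d(omega) = sum_{i < j} (∂f_j/∂x_i - ∂f_i/∂x_j) dx_i ∧ dx_j.
  coefficient of dx ∧ dy: ∂f_2/∂x - ∂f_1/∂y = ∂(-3*x*y)/∂x - ∂(x*(3*y - z))/∂y = -3*x - 3*y
  coefficient of dx ∧ dz: ∂f_3/∂x - ∂f_1/∂z = ∂(3*x^2)/∂x - ∂(x*(3*y - z))/∂z = 7*x
Assembling: d(omega) = (-3*x - 3*y) dx ∧ dy + (7*x) dx ∧ dz.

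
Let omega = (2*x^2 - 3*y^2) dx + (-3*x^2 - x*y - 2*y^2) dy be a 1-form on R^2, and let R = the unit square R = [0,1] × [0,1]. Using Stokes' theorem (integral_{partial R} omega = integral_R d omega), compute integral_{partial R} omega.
integral_(partial R) omega = -1/2

Stokes: integral_partial_R omega = integral_R d omega with d omega = (∂Q/∂x - ∂P/∂y) dx ∧ dy.
  ∂Q/∂x = -6*x - y
  ∂P/∂y = -6*y
  integrand = ∂Q/∂x - ∂P/∂y = -6*x + 5*y.
Integrating over R: integral_0^1 integral_0^1 (-6*x + 5*y) dx dy = -1/2.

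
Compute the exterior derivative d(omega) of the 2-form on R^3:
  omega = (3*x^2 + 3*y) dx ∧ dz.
d(omega) = (-3) dx ∧ dy ∧ dz

For a 2-form omega = sum_{i<j} g_{ij} dx_i ∧ dx_j, the exterior derivative is
  d(omega) = sum_{i<j} d(g_{ij}) ∧ dx_i ∧ dx_j = sum_{i<j, k} (∂g_{ij}/∂x_k) dx_k ∧ dx_i ∧ dx_j.
Expand each term, using dx_k ∧ dx_i ∧ dx_j = sgn(permutation) dx_{(a)} ∧ dx_{(b)} ∧ dx_{(c)} with (a < b < c) sorted:
  d(3*x^2 + 3*y) includes (∂/∂y)(3*x^2 + 3*y) dy = (3) dy, which multiplied by dx ∧ dz gives (-3) dx ∧ dy ∧ dz
Collecting like 3-forms: d(omega) = (-3) dx ∧ dy ∧ dz.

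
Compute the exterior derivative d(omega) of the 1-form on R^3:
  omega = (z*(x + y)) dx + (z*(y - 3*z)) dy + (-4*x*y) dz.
d(omega) = (-z) dx ∧ dy + (-x - 5*y) dx ∧ dz + (-4*x - y + 6*z) dy ∧ dz

For a 1-form omega = sum_i f_i dx_i, the exterior derivative is
  d(omega) = sum_{i < j} (∂f_j/∂x_i - ∂f_i/∂x_j) dx_i ∧ dx_j.
  coefficient of dx ∧ dy: ∂f_2/∂x - ∂f_1/∂y = ∂(z*(y - 3*z))/∂x - ∂(z*(x + y))/∂y = -z
  coefficient of dx ∧ dz: ∂f_3/∂x - ∂f_1/∂z = ∂(-4*x*y)/∂x - ∂(z*(x + y))/∂z = -x - 5*y
  coefficient of dy ∧ dz: ∂f_3/∂y - ∂f_2/∂z = ∂(-4*x*y)/∂y - ∂(z*(y - 3*z))/∂z = -4*x - y + 6*z
Assembling: d(omega) = (-z) dx ∧ dy + (-x - 5*y) dx ∧ dz + (-4*x - y + 6*z) dy ∧ dz.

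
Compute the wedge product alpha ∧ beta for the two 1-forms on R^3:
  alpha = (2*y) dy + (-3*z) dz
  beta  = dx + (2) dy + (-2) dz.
alpha ∧ beta = (-2*y) dx ∧ dy + (-4*y + 6*z) dy ∧ dz + (3*z) dx ∧ dz

Distribute the wedge, using dx_i ∧ dx_j = -dx_j ∧ dx_i and dx_i ∧ dx_i = 0. For each pair (i, j) with i < j, the coefficient of dx_i ∧ dx_j in alpha ∧ beta is (alpha_i * beta_j - alpha_j * beta_i). Collecting: alpha ∧ beta = (-2*y) dx ∧ dy + (-4*y + 6*z) dy ∧ dz + (3*z) dx ∧ dz.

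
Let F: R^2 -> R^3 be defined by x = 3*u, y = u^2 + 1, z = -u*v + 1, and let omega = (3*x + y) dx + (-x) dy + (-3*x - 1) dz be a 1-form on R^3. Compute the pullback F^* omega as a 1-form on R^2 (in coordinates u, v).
F^* omega = (-3*u^2 + 9*u*v + 27*u + v + 3) du + (u*(9*u + 1)) dv

Using F^*(f dg) = (f ∘ F) d(g ∘ F), substitute each coordinate x_i by F_i(u, v) in f_i, and replace dx_i by d F_i = (∂F_i/∂u) du + (∂F_i/∂v) dv.
  For the x component: f_1(F) = u^2 + 9*u + 1; d F_1 = (3) du + (0) dv
  For the y component: f_2(F) = -3*u; d F_2 = (2*u) du + (0) dv
  For the z component: f_3(F) = -9*u - 1; d F_3 = (-v) du + (-u) dv
Combining and collecting du, dv coefficients:
  coeff of du: -3*u^2 + 9*u*v + 27*u + v + 3
  coeff of dv: u*(9*u + 1)
F^* omega = (-3*u^2 + 9*u*v + 27*u + v + 3) du + (u*(9*u + 1)) dv.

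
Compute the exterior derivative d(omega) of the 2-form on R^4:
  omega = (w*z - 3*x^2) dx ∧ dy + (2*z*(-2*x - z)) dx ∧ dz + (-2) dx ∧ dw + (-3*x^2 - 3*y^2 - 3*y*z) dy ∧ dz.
d(omega) = (w - 6*x) dx ∧ dy ∧ dz + (z) dx ∧ dy ∧ dw

For a 2-form omega = sum_{i<j} g_{ij} dx_i ∧ dx_j, the exterior derivative is
  d(omega) = sum_{i<j} d(g_{ij}) ∧ dx_i ∧ dx_j = sum_{i<j, k} (∂g_{ij}/∂x_k) dx_k ∧ dx_i ∧ dx_j.
Expand each term, using dx_k ∧ dx_i ∧ dx_j = sgn(permutation) dx_{(a)} ∧ dx_{(b)} ∧ dx_{(c)} with (a < b < c) sorted:
  d(w*z - 3*x^2) includes (∂/∂z)(w*z - 3*x^2) dz = (w) dz, which multiplied by dx ∧ dy gives (w) dx ∧ dy ∧ dz
  d(w*z - 3*x^2) includes (∂/∂w)(w*z - 3*x^2) dw = (z) dw, which multiplied by dx ∧ dy gives (z) dx ∧ dy ∧ dw
  d(-3*x^2 - 3*y^2 - 3*y*z) includes (∂/∂x)(-3*x^2 - 3*y^2 - 3*y*z) dx = (-6*x) dx, which multiplied by dy ∧ dz gives (-6*x) dx ∧ dy ∧ dz
Collecting like 3-forms: d(omega) = (w - 6*x) dx ∧ dy ∧ dz + (z) dx ∧ dy ∧ dw.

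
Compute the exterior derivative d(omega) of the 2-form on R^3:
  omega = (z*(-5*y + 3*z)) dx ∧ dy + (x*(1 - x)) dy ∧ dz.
d(omega) = (-2*x - 5*y + 6*z + 1) dx ∧ dy ∧ dz

For a 2-form omega = sum_{i<j} g_{ij} dx_i ∧ dx_j, the exterior derivative is
  d(omega) = sum_{i<j} d(g_{ij}) ∧ dx_i ∧ dx_j = sum_{i<j, k} (∂g_{ij}/∂x_k) dx_k ∧ dx_i ∧ dx_j.
Expand each term, using dx_k ∧ dx_i ∧ dx_j = sgn(permutation) dx_{(a)} ∧ dx_{(b)} ∧ dx_{(c)} with (a < b < c) sorted:
  d(z*(-5*y + 3*z)) includes (∂/∂z)(z*(-5*y + 3*z)) dz = (-5*y + 6*z) dz, which multiplied by dx ∧ dy gives (-5*y + 6*z) dx ∧ dy ∧ dz
  d(x*(1 - x)) includes (∂/∂x)(x*(1 - x)) dx = (1 - 2*x) dx, which multiplied by dy ∧ dz gives (1 - 2*x) dx ∧ dy ∧ dz
Collecting like 3-forms: d(omega) = (-2*x - 5*y + 6*z + 1) dx ∧ dy ∧ dz.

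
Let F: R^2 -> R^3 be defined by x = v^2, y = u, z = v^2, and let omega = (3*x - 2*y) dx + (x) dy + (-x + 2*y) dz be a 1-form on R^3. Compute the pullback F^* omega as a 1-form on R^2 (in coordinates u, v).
F^* omega = (v^2) du + (4*v^3) dv

Using F^*(f dg) = (f ∘ F) d(g ∘ F), substitute each coordinate x_i by F_i(u, v) in f_i, and replace dx_i by d F_i = (∂F_i/∂u) du + (∂F_i/∂v) dv.
  For the x component: f_1(F) = -2*u + 3*v^2; d F_1 = (0) du + (2*v) dv
  For the y component: f_2(F) = v^2; d F_2 = (1) du + (0) dv
  For the z component: f_3(F) = 2*u - v^2; d F_3 = (0) du + (2*v) dv
Combining and collecting du, dv coefficients:
  coeff of du: v^2
  coeff of dv: 4*v^3
F^* omega = (v^2) du + (4*v^3) dv.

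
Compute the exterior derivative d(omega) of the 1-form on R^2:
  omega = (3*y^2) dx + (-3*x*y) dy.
d(omega) = (-9*y) dx ∧ dy

For a 1-form omega = sum_i f_i dx_i, the exterior derivative is
  d(omega) = sum_{i < j} (∂f_j/∂x_i - ∂f_i/∂x_j) dx_i ∧ dx_j.
  coefficient of dx ∧ dy: ∂f_2/∂x - ∂f_1/∂y = ∂(-3*x*y)/∂x - ∂(3*y^2)/∂y = -9*y
Assembling: d(omega) = (-9*y) dx ∧ dy.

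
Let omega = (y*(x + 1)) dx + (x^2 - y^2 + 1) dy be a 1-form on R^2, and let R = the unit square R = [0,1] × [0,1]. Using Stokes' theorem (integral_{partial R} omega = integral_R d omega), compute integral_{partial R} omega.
integral_(partial R) omega = -1/2

Stokes: integral_partial_R omega = integral_R d omega with d omega = (∂Q/∂x - ∂P/∂y) dx ∧ dy.
  ∂Q/∂x = 2*x
  ∂P/∂y = x + 1
  integrand = ∂Q/∂x - ∂P/∂y = x - 1.
Integrating over R: integral_0^1 integral_0^1 (x - 1) dx dy = -1/2.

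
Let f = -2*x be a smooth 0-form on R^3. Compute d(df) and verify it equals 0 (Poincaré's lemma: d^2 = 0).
d(df) = 0

Step 1: df = sum_i (∂f/∂x_i) dx_i = (-2) dx + (0) dy + (0) dz.
Step 2: Apply d again. Using the 1-form formula, the coefficient of dx ∧ dy in d(df) is ∂^2 f/∂x ∂y - ∂^2 f/∂y ∂x = (0) - (0) = 0 (equality of mixed partials for smooth f).
Similarly for dx ∧ dz and dy ∧ dz — all coefficients vanish. So d(df) = 0.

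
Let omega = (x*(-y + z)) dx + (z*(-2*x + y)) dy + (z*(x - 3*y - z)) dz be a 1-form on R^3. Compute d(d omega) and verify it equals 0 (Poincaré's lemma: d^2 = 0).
d(d omega) = 0

Step 1: d omega = sum_{i<j} (∂f_j/∂x_i - ∂f_i/∂x_j) dx_i ∧ dx_j:
  coeff of dx ∧ dy: x - 2*z
  coeff of dx ∧ dz: -x + z
  coeff of dy ∧ dz: 2*x - y - 3*z
Step 2: Apply d again to each 2-form coefficient. The only possible 3-form in R^3 is dx ∧ dy ∧ dz, with coefficient
  ∂(coeff of dy∧dz)/∂x - ∂(coeff of dx∧dz)/∂y + ∂(coeff of dx∧dy)/∂z
  = ∂/∂x (2*x - y - 3*z) - ∂/∂y (-x + z) + ∂/∂z (x - 2*z).
Each of these terms simplifies to sums of mixed partials that cancel in pairs. The result is 0 (by equality of mixed partials for smooth functions — Schwarz / Clairaut).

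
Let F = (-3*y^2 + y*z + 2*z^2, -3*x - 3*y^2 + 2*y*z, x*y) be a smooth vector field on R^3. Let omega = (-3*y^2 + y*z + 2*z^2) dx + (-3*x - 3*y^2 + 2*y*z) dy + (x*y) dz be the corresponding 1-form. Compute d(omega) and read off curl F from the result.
d(omega) = (x - 2*y) dy ∧ dz + (4*z) dz ∧ dx + (6*y - z - 3) dx ∧ dy; curl F = (x - 2*y, 4*z, 6*y - z - 3)

d omega = sum_{i<j} (∂f_j/∂x_i - ∂f_i/∂x_j) dx_i ∧ dx_j. Under the identification (dy ∧ dz, dz ∧ dx, dx ∧ dy) ↔ (e_x, e_y, e_z), the coefficients are exactly the components of curl F. Compute:
  ∂R/∂y - ∂Q/∂z = (x) - (2*y) = x - 2*y
  ∂P/∂z - ∂R/∂x = (y + 4*z) - (y) = 4*z
  ∂Q/∂x - ∂P/∂y = (-3) - (-6*y + z) = 6*y - z - 3.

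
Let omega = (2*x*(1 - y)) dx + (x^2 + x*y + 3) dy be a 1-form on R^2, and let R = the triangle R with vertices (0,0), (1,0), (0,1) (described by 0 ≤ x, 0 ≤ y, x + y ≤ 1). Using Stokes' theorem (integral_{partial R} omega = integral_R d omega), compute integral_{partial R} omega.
integral_(partial R) omega = 5/6

Stokes: integral_partial_R omega = integral_R d omega with d omega = (∂Q/∂x - ∂P/∂y) dx ∧ dy.
  ∂Q/∂x = 2*x + y
  ∂P/∂y = -2*x
  integrand = ∂Q/∂x - ∂P/∂y = 4*x + y.
Integrating over R: integral_0^1 integral_0^{1-x} (4*x + y) dy dx = 5/6.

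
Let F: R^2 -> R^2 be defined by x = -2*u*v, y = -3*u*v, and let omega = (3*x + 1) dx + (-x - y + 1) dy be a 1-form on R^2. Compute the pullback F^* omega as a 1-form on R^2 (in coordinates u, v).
F^* omega = (v*(-3*u*v - 5)) du + (u*(-3*u*v - 5)) dv

Using F^*(f dg) = (f ∘ F) d(g ∘ F), substitute each coordinate x_i by F_i(u, v) in f_i, and replace dx_i by d F_i = (∂F_i/∂u) du + (∂F_i/∂v) dv.
  For the x component: f_1(F) = -6*u*v + 1; d F_1 = (-2*v) du + (-2*u) dv
  For the y component: f_2(F) = 5*u*v + 1; d F_2 = (-3*v) du + (-3*u) dv
Combining and collecting du, dv coefficients:
  coeff of du: v*(-3*u*v - 5)
  coeff of dv: u*(-3*u*v - 5)
F^* omega = (v*(-3*u*v - 5)) du + (u*(-3*u*v - 5)) dv.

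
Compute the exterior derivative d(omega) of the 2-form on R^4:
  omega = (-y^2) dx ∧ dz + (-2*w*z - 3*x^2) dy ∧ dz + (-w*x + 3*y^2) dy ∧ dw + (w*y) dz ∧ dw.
d(omega) = (-6*x + 2*y) dx ∧ dy ∧ dz + (w - 2*z) dy ∧ dz ∧ dw + (-w) dx ∧ dy ∧ dw

For a 2-form omega = sum_{i<j} g_{ij} dx_i ∧ dx_j, the exterior derivative is
  d(omega) = sum_{i<j} d(g_{ij}) ∧ dx_i ∧ dx_j = sum_{i<j, k} (∂g_{ij}/∂x_k) dx_k ∧ dx_i ∧ dx_j.
Expand each term, using dx_k ∧ dx_i ∧ dx_j = sgn(permutation) dx_{(a)} ∧ dx_{(b)} ∧ dx_{(c)} with (a < b < c) sorted:
  d(-y^2) includes (∂/∂y)(-y^2) dy = (-2*y) dy, which multiplied by dx ∧ dz gives (2*y) dx ∧ dy ∧ dz
  d(-2*w*z - 3*x^2) includes (∂/∂x)(-2*w*z - 3*x^2) dx = (-6*x) dx, which multiplied by dy ∧ dz gives (-6*x) dx ∧ dy ∧ dz
  d(-2*w*z - 3*x^2) includes (∂/∂w)(-2*w*z - 3*x^2) dw = (-2*z) dw, which multiplied by dy ∧ dz gives (-2*z) dy ∧ dz ∧ dw
  d(-w*x + 3*y^2) includes (∂/∂x)(-w*x + 3*y^2) dx = (-w) dx, which multiplied by dy ∧ dw gives (-w) dx ∧ dy ∧ dw
  d(w*y) includes (∂/∂y)(w*y) dy = (w) dy, which multiplied by dz ∧ dw gives (w) dy ∧ dz ∧ dw
Collecting like 3-forms: d(omega) = (-6*x + 2*y) dx ∧ dy ∧ dz + (w - 2*z) dy ∧ dz ∧ dw + (-w) dx ∧ dy ∧ dw.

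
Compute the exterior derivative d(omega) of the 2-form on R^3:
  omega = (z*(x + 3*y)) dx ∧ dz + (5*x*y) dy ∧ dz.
d(omega) = (5*y - 3*z) dx ∧ dy ∧ dz

For a 2-form omega = sum_{i<j} g_{ij} dx_i ∧ dx_j, the exterior derivative is
  d(omega) = sum_{i<j} d(g_{ij}) ∧ dx_i ∧ dx_j = sum_{i<j, k} (∂g_{ij}/∂x_k) dx_k ∧ dx_i ∧ dx_j.
Expand each term, using dx_k ∧ dx_i ∧ dx_j = sgn(permutation) dx_{(a)} ∧ dx_{(b)} ∧ dx_{(c)} with (a < b < c) sorted:
  d(z*(x + 3*y)) includes (∂/∂y)(z*(x + 3*y)) dy = (3*z) dy, which multiplied by dx ∧ dz gives (-3*z) dx ∧ dy ∧ dz
  d(5*x*y) includes (∂/∂x)(5*x*y) dx = (5*y) dx, which multiplied by dy ∧ dz gives (5*y) dx ∧ dy ∧ dz
Collecting like 3-forms: d(omega) = (5*y - 3*z) dx ∧ dy ∧ dz.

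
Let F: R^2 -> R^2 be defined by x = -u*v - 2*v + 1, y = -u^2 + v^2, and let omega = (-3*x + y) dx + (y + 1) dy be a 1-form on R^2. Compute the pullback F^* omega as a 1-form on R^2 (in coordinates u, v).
F^* omega = (2*u^3 + u^2*v - 5*u*v^2 - 2*u - v^3 - 6*v^2 + 3*v) du + (u^3 - 5*u^2*v + 2*u^2 - u*v^2 - 12*u*v + 3*u + 2*v^3 - 2*v^2 - 10*v + 6) dv

Using F^*(f dg) = (f ∘ F) d(g ∘ F), substitute each coordinate x_i by F_i(u, v) in f_i, and replace dx_i by d F_i = (∂F_i/∂u) du + (∂F_i/∂v) dv.
  For the x component: f_1(F) = -u^2 + 3*u*v + v^2 + 6*v - 3; d F_1 = (-v) du + (-u - 2) dv
  For the y component: f_2(F) = -u^2 + v^2 + 1; d F_2 = (-2*u) du + (2*v) dv
Combining and collecting du, dv coefficients:
  coeff of du: 2*u^3 + u^2*v - 5*u*v^2 - 2*u - v^3 - 6*v^2 + 3*v
  coeff of dv: u^3 - 5*u^2*v + 2*u^2 - u*v^2 - 12*u*v + 3*u + 2*v^3 - 2*v^2 - 10*v + 6
F^* omega = (2*u^3 + u^2*v - 5*u*v^2 - 2*u - v^3 - 6*v^2 + 3*v) du + (u^3 - 5*u^2*v + 2*u^2 - u*v^2 - 12*u*v + 3*u + 2*v^3 - 2*v^2 - 10*v + 6) dv.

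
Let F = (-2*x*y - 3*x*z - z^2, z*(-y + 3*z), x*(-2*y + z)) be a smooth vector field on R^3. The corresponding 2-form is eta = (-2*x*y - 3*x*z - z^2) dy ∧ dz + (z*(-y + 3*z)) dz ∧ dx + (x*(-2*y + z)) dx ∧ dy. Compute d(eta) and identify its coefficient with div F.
d(eta) = (x - 2*y - 4*z) dx ∧ dy ∧ dz; div F = x - 2*y - 4*z

For a 2-form in R^3 of the form above, applying d gives a 3-form with coefficient ∂P/∂x + ∂Q/∂y + ∂R/∂z:
  ∂P/∂x = -2*y - 3*z
  ∂Q/∂y = -z
  ∂R/∂z = x
Sum = x - 2*y - 4*z, which is exactly div F.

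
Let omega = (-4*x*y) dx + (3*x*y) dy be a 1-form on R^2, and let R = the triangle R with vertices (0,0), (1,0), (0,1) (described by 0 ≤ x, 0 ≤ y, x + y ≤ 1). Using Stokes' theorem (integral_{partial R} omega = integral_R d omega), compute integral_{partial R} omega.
integral_(partial R) omega = 7/6

Stokes: integral_partial_R omega = integral_R d omega with d omega = (∂Q/∂x - ∂P/∂y) dx ∧ dy.
  ∂Q/∂x = 3*y
  ∂P/∂y = -4*x
  integrand = ∂Q/∂x - ∂P/∂y = 4*x + 3*y.
Integrating over R: integral_0^1 integral_0^{1-x} (4*x + 3*y) dy dx = 7/6.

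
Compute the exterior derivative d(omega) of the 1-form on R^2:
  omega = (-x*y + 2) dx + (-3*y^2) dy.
d(omega) = (x) dx ∧ dy

For a 1-form omega = sum_i f_i dx_i, the exterior derivative is
  d(omega) = sum_{i < j} (∂f_j/∂x_i - ∂f_i/∂x_j) dx_i ∧ dx_j.
  coefficient of dx ∧ dy: ∂f_2/∂x - ∂f_1/∂y = ∂(-3*y^2)/∂x - ∂(-x*y + 2)/∂y = x
Assembling: d(omega) = (x) dx ∧ dy.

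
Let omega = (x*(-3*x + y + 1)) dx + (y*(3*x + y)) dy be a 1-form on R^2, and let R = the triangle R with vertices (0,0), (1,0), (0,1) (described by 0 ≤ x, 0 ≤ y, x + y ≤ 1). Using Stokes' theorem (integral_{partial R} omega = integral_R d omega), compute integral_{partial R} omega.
integral_(partial R) omega = 1/3

Stokes: integral_partial_R omega = integral_R d omega with d omega = (∂Q/∂x - ∂P/∂y) dx ∧ dy.
  ∂Q/∂x = 3*y
  ∂P/∂y = x
  integrand = ∂Q/∂x - ∂P/∂y = -x + 3*y.
Integrating over R: integral_0^1 integral_0^{1-x} (-x + 3*y) dy dx = 1/3.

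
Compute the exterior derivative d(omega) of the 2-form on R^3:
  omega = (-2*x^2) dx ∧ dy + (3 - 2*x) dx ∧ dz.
d(omega) = 0

For a 2-form omega = sum_{i<j} g_{ij} dx_i ∧ dx_j, the exterior derivative is
  d(omega) = sum_{i<j} d(g_{ij}) ∧ dx_i ∧ dx_j = sum_{i<j, k} (∂g_{ij}/∂x_k) dx_k ∧ dx_i ∧ dx_j.
Expand each term, using dx_k ∧ dx_i ∧ dx_j = sgn(permutation) dx_{(a)} ∧ dx_{(b)} ∧ dx_{(c)} with (a < b < c) sorted:

Collecting like 3-forms: d(omega) = 0.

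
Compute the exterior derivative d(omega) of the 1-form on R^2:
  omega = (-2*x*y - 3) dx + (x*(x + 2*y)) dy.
d(omega) = (4*x + 2*y) dx ∧ dy

For a 1-form omega = sum_i f_i dx_i, the exterior derivative is
  d(omega) = sum_{i < j} (∂f_j/∂x_i - ∂f_i/∂x_j) dx_i ∧ dx_j.
  coefficient of dx ∧ dy: ∂f_2/∂x - ∂f_1/∂y = ∂(x*(x + 2*y))/∂x - ∂(-2*x*y - 3)/∂y = 4*x + 2*y
Assembling: d(omega) = (4*x + 2*y) dx ∧ dy.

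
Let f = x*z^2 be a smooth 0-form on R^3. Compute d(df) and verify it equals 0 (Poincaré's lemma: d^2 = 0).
d(df) = 0

Step 1: df = sum_i (∂f/∂x_i) dx_i = (z^2) dx + (0) dy + (2*x*z) dz.
Step 2: Apply d again. Using the 1-form formula, the coefficient of dx ∧ dy in d(df) is ∂^2 f/∂x ∂y - ∂^2 f/∂y ∂x = (0) - (0) = 0 (equality of mixed partials for smooth f).
Similarly for dx ∧ dz and dy ∧ dz — all coefficients vanish. So d(df) = 0.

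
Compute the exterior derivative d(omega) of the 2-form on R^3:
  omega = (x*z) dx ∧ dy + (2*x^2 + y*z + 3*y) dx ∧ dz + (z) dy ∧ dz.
d(omega) = (x - z - 3) dx ∧ dy ∧ dz

For a 2-form omega = sum_{i<j} g_{ij} dx_i ∧ dx_j, the exterior derivative is
  d(omega) = sum_{i<j} d(g_{ij}) ∧ dx_i ∧ dx_j = sum_{i<j, k} (∂g_{ij}/∂x_k) dx_k ∧ dx_i ∧ dx_j.
Expand each term, using dx_k ∧ dx_i ∧ dx_j = sgn(permutation) dx_{(a)} ∧ dx_{(b)} ∧ dx_{(c)} with (a < b < c) sorted:
  d(x*z) includes (∂/∂z)(x*z) dz = (x) dz, which multiplied by dx ∧ dy gives (x) dx ∧ dy ∧ dz
  d(2*x^2 + y*z + 3*y) includes (∂/∂y)(2*x^2 + y*z + 3*y) dy = (z + 3) dy, which multiplied by dx ∧ dz gives (-z - 3) dx ∧ dy ∧ dz
Collecting like 3-forms: d(omega) = (x - z - 3) dx ∧ dy ∧ dz.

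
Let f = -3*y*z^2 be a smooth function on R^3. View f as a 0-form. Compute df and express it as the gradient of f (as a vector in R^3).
df = (0) dx + (-3*z^2) dy + (-6*y*z) dz; grad f = (0, -3*z^2, -6*y*z)

For a 0-form f, d f = (∂f/∂x) dx + (∂f/∂y) dy + (∂f/∂z) dz. The components of the vector representation are exactly the entries of grad f in Cartesian coordinates:
  ∂f/∂x = 0
  ∂f/∂y = -3*z^2
  ∂f/∂z = -6*y*z.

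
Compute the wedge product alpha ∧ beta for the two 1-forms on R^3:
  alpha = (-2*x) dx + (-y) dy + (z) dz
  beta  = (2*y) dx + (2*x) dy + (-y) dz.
alpha ∧ beta = (-4*x^2 + 2*y^2) dx ∧ dy + (2*y*(x - z)) dx ∧ dz + (-2*x*z + y^2) dy ∧ dz

Distribute the wedge, using dx_i ∧ dx_j = -dx_j ∧ dx_i and dx_i ∧ dx_i = 0. For each pair (i, j) with i < j, the coefficient of dx_i ∧ dx_j in alpha ∧ beta is (alpha_i * beta_j - alpha_j * beta_i). Collecting: alpha ∧ beta = (-4*x^2 + 2*y^2) dx ∧ dy + (2*y*(x - z)) dx ∧ dz + (-2*x*z + y^2) dy ∧ dz.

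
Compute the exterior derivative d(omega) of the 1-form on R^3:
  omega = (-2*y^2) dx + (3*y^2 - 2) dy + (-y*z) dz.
d(omega) = (4*y) dx ∧ dy + (-z) dy ∧ dz

For a 1-form omega = sum_i f_i dx_i, the exterior derivative is
  d(omega) = sum_{i < j} (∂f_j/∂x_i - ∂f_i/∂x_j) dx_i ∧ dx_j.
  coefficient of dx ∧ dy: ∂f_2/∂x - ∂f_1/∂y = ∂(3*y^2 - 2)/∂x - ∂(-2*y^2)/∂y = 4*y
  coefficient of dy ∧ dz: ∂f_3/∂y - ∂f_2/∂z = ∂(-y*z)/∂y - ∂(3*y^2 - 2)/∂z = -z
Assembling: d(omega) = (4*y) dx ∧ dy + (-z) dy ∧ dz.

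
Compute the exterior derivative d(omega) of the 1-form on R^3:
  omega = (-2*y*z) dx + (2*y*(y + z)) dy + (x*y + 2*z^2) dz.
d(omega) = (2*z) dx ∧ dy + (3*y) dx ∧ dz + (x - 2*y) dy ∧ dz

For a 1-form omega = sum_i f_i dx_i, the exterior derivative is
  d(omega) = sum_{i < j} (∂f_j/∂x_i - ∂f_i/∂x_j) dx_i ∧ dx_j.
  coefficient of dx ∧ dy: ∂f_2/∂x - ∂f_1/∂y = ∂(2*y*(y + z))/∂x - ∂(-2*y*z)/∂y = 2*z
  coefficient of dx ∧ dz: ∂f_3/∂x - ∂f_1/∂z = ∂(x*y + 2*z^2)/∂x - ∂(-2*y*z)/∂z = 3*y
  coefficient of dy ∧ dz: ∂f_3/∂y - ∂f_2/∂z = ∂(x*y + 2*z^2)/∂y - ∂(2*y*(y + z))/∂z = x - 2*y
Assembling: d(omega) = (2*z) dx ∧ dy + (3*y) dx ∧ dz + (x - 2*y) dy ∧ dz.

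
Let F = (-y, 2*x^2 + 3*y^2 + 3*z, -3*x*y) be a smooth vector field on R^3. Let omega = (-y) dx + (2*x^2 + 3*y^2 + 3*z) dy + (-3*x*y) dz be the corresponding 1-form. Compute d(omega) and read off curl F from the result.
d(omega) = (-3*x - 3) dy ∧ dz + (3*y) dz ∧ dx + (4*x + 1) dx ∧ dy; curl F = (-3*x - 3, 3*y, 4*x + 1)

d omega = sum_{i<j} (∂f_j/∂x_i - ∂f_i/∂x_j) dx_i ∧ dx_j. Under the identification (dy ∧ dz, dz ∧ dx, dx ∧ dy) ↔ (e_x, e_y, e_z), the coefficients are exactly the components of curl F. Compute:
  ∂R/∂y - ∂Q/∂z = (-3*x) - (3) = -3*x - 3
  ∂P/∂z - ∂R/∂x = (0) - (-3*y) = 3*y
  ∂Q/∂x - ∂P/∂y = (4*x) - (-1) = 4*x + 1.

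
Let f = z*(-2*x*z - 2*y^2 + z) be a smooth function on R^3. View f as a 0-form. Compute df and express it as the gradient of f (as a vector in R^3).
df = (-2*z^2) dx + (-4*y*z) dy + (-4*x*z - 2*y^2 + 2*z) dz; grad f = (-2*z^2, -4*y*z, -4*x*z - 2*y^2 + 2*z)

For a 0-form f, d f = (∂f/∂x) dx + (∂f/∂y) dy + (∂f/∂z) dz. The components of the vector representation are exactly the entries of grad f in Cartesian coordinates:
  ∂f/∂x = -2*z^2
  ∂f/∂y = -4*y*z
  ∂f/∂z = -4*x*z - 2*y^2 + 2*z.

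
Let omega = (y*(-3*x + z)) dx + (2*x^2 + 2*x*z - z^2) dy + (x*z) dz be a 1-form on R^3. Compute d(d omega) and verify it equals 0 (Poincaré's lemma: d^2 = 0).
d(d omega) = 0

Step 1: d omega = sum_{i<j} (∂f_j/∂x_i - ∂f_i/∂x_j) dx_i ∧ dx_j:
  coeff of dx ∧ dy: 7*x + z
  coeff of dx ∧ dz: -y + z
  coeff of dy ∧ dz: -2*x + 2*z
Step 2: Apply d again to each 2-form coefficient. The only possible 3-form in R^3 is dx ∧ dy ∧ dz, with coefficient
  ∂(coeff of dy∧dz)/∂x - ∂(coeff of dx∧dz)/∂y + ∂(coeff of dx∧dy)/∂z
  = ∂/∂x (-2*x + 2*z) - ∂/∂y (-y + z) + ∂/∂z (7*x + z).
Each of these terms simplifies to sums of mixed partials that cancel in pairs. The result is 0 (by equality of mixed partials for smooth functions — Schwarz / Clairaut).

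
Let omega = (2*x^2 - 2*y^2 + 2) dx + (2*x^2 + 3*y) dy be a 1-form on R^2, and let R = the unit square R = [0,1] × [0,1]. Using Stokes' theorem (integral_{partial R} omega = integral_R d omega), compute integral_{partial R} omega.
integral_(partial R) omega = 4

Stokes: integral_partial_R omega = integral_R d omega with d omega = (∂Q/∂x - ∂P/∂y) dx ∧ dy.
  ∂Q/∂x = 4*x
  ∂P/∂y = -4*y
  integrand = ∂Q/∂x - ∂P/∂y = 4*x + 4*y.
Integrating over R: integral_0^1 integral_0^1 (4*x + 4*y) dx dy = 4.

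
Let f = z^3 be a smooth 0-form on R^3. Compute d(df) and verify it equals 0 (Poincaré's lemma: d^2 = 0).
d(df) = 0

Step 1: df = sum_i (∂f/∂x_i) dx_i = (0) dx + (0) dy + (3*z^2) dz.
Step 2: Apply d again. Using the 1-form formula, the coefficient of dx ∧ dy in d(df) is ∂^2 f/∂x ∂y - ∂^2 f/∂y ∂x = (0) - (0) = 0 (equality of mixed partials for smooth f).
Similarly for dx ∧ dz and dy ∧ dz — all coefficients vanish. So d(df) = 0.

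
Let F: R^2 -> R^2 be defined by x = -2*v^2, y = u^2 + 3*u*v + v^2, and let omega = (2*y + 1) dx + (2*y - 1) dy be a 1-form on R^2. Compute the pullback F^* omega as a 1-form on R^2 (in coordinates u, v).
F^* omega = (4*u^3 + 18*u^2*v + 22*u*v^2 - 2*u + 6*v^3 - 3*v) du + (6*u^3 + 14*u^2*v - 6*u*v^2 - 3*u - 4*v^3 - 6*v) dv

Using F^*(f dg) = (f ∘ F) d(g ∘ F), substitute each coordinate x_i by F_i(u, v) in f_i, and replace dx_i by d F_i = (∂F_i/∂u) du + (∂F_i/∂v) dv.
  For the x component: f_1(F) = 2*u^2 + 6*u*v + 2*v^2 + 1; d F_1 = (0) du + (-4*v) dv
  For the y component: f_2(F) = 2*u^2 + 6*u*v + 2*v^2 - 1; d F_2 = (2*u + 3*v) du + (3*u + 2*v) dv
Combining and collecting du, dv coefficients:
  coeff of du: 4*u^3 + 18*u^2*v + 22*u*v^2 - 2*u + 6*v^3 - 3*v
  coeff of dv: 6*u^3 + 14*u^2*v - 6*u*v^2 - 3*u - 4*v^3 - 6*v
F^* omega = (4*u^3 + 18*u^2*v + 22*u*v^2 - 2*u + 6*v^3 - 3*v) du + (6*u^3 + 14*u^2*v - 6*u*v^2 - 3*u - 4*v^3 - 6*v) dv.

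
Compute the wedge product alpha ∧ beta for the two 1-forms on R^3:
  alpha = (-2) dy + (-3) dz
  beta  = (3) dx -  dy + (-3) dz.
alpha ∧ beta = (6) dx ∧ dy + (3) dy ∧ dz + (9) dx ∧ dz

Distribute the wedge, using dx_i ∧ dx_j = -dx_j ∧ dx_i and dx_i ∧ dx_i = 0. For each pair (i, j) with i < j, the coefficient of dx_i ∧ dx_j in alpha ∧ beta is (alpha_i * beta_j - alpha_j * beta_i). Collecting: alpha ∧ beta = (6) dx ∧ dy + (3) dy ∧ dz + (9) dx ∧ dz.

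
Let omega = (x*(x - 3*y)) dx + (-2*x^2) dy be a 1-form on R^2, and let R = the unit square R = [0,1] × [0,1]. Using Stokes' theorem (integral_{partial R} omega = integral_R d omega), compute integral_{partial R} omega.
integral_(partial R) omega = -1/2

Stokes: integral_partial_R omega = integral_R d omega with d omega = (∂Q/∂x - ∂P/∂y) dx ∧ dy.
  ∂Q/∂x = -4*x
  ∂P/∂y = -3*x
  integrand = ∂Q/∂x - ∂P/∂y = -x.
Integrating over R: integral_0^1 integral_0^1 (-x) dx dy = -1/2.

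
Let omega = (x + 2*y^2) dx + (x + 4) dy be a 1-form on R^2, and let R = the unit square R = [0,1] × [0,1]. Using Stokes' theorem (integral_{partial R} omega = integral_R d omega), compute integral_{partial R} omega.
integral_(partial R) omega = -1

Stokes: integral_partial_R omega = integral_R d omega with d omega = (∂Q/∂x - ∂P/∂y) dx ∧ dy.
  ∂Q/∂x = 1
  ∂P/∂y = 4*y
  integrand = ∂Q/∂x - ∂P/∂y = 1 - 4*y.
Integrating over R: integral_0^1 integral_0^1 (1 - 4*y) dx dy = -1.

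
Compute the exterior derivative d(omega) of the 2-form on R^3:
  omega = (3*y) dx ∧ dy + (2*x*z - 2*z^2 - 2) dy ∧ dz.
d(omega) = (2*z) dx ∧ dy ∧ dz

For a 2-form omega = sum_{i<j} g_{ij} dx_i ∧ dx_j, the exterior derivative is
  d(omega) = sum_{i<j} d(g_{ij}) ∧ dx_i ∧ dx_j = sum_{i<j, k} (∂g_{ij}/∂x_k) dx_k ∧ dx_i ∧ dx_j.
Expand each term, using dx_k ∧ dx_i ∧ dx_j = sgn(permutation) dx_{(a)} ∧ dx_{(b)} ∧ dx_{(c)} with (a < b < c) sorted:
  d(2*x*z - 2*z^2 - 2) includes (∂/∂x)(2*x*z - 2*z^2 - 2) dx = (2*z) dx, which multiplied by dy ∧ dz gives (2*z) dx ∧ dy ∧ dz
Collecting like 3-forms: d(omega) = (2*z) dx ∧ dy ∧ dz.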